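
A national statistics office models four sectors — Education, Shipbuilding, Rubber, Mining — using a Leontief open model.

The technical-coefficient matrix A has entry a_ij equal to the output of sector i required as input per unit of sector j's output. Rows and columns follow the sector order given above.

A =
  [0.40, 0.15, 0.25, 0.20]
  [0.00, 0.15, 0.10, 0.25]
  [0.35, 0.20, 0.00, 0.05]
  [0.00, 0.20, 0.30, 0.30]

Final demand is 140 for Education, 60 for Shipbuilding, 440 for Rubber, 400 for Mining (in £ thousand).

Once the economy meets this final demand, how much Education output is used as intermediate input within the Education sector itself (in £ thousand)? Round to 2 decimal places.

z_EE = 470.05

I − A =
  [   0.60    -0.15    -0.25    -0.20]
  [   0.00     0.85    -0.10    -0.25]
  [  -0.35    -0.20     1.00    -0.05]
  [   0.00    -0.20    -0.30     0.70]
Compute the cofactors C_ij = (−1)^(i+j)·(3×3 minor ij) of I−A; the adjugate is their transpose:
adj(I−A) = Cᵀ =
  [ 0.502250   0.192250   0.213000   0.227375]
  [ 0.050750   0.328750   0.087000   0.138125]
  [ 0.190750   0.140750   0.327000   0.128125]
  [ 0.096250   0.154250   0.165000   0.418375]
det(I−A) = Σ_j (I−A)_1j·C_1j = (0.60)(0.502250) + (-0.15)(0.050750) + (-0.25)(0.190750) + (-0.20)(0.096250) = 0.2268
(I − A)⁻¹ = adj(I−A) / det(I−A) ≈
  [   2.2145     0.8477     0.9392     1.0025]
  [   0.2238     1.4495     0.3836     0.6090]
  [   0.8410     0.6206     1.4418     0.5649]
  [   0.4244     0.6801     0.7275     1.8447]
First solve x = (I − A)⁻¹ d = adj(I−A)·d / det(I−A); in particular x_E = (0.502250·140 + 0.192250·60 + 0.213000·440 + 0.227375·400) / 0.2268 = 266.52 / 0.2268 ≈ 1175.1323.
Intermediate flow from E to E: z_EE = a_EE · x_E = 0.40 × 266.52 / 0.2268 = 106.608 / 0.2268 ≈ 470.05.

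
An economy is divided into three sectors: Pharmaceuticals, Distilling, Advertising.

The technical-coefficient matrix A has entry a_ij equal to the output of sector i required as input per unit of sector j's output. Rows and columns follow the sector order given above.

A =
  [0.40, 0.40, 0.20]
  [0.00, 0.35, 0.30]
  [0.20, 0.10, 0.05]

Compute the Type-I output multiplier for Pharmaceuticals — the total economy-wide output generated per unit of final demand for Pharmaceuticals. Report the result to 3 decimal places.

I − A =
  [   0.60    -0.40    -0.20]
  [   0.00     0.65    -0.30]
  [  -0.20    -0.10     0.95]
Cofactors of I−A, C_ij = (−1)^(i+j)·(minor ij) (rows/columns in the sector order above):
  C_11 = (0.65)(0.95) − (-0.30)(-0.10) = 0.5875
  C_12 = −[(0.00)(0.95) − (-0.30)(-0.20)] = 0.0600
  C_13 = (0.00)(-0.10) − (0.65)(-0.20) = 0.1300
  C_21 = −[(-0.40)(0.95) − (-0.20)(-0.10)] = 0.4000
  C_22 = (0.60)(0.95) − (-0.20)(-0.20) = 0.5300
  C_23 = −[(0.60)(-0.10) − (-0.40)(-0.20)] = 0.1400
  C_31 = (-0.40)(-0.30) − (-0.20)(0.65) = 0.2500
  C_32 = −[(0.60)(-0.30) − (-0.20)(0.00)] = 0.1800
  C_33 = (0.60)(0.65) − (-0.40)(0.00) = 0.3900
det(I−A) = Σ_j (I−A)_1j·C_1j = (0.60)(0.5875) + (-0.40)(0.0600) + (-0.20)(0.1300) = 0.3025
adj(I−A) = Cᵀ =
  [ 0.5875   0.4000   0.2500]
  [ 0.0600   0.5300   0.1800]
  [ 0.1300   0.1400   0.3900]
(I − A)⁻¹ = adj(I−A) / det(I−A) ≈
  [   1.9421     1.3223     0.8264]
  [   0.1983     1.7521     0.5950]
  [   0.4298     0.4628     1.2893]
The output multiplier for sector j is the column-j sum of the Leontief inverse (I − A)⁻¹ = adj(I−A) / det(I−A).
Column 1 of adj(I−A): (0.5875, 0.0600, 0.1300); det(I−A) = 0.3025.
m_1 = (0.5875 + 0.0600 + 0.1300) / 0.3025 = 0.7775 / 0.3025 ≈ 2.570.

m_1 = 2.570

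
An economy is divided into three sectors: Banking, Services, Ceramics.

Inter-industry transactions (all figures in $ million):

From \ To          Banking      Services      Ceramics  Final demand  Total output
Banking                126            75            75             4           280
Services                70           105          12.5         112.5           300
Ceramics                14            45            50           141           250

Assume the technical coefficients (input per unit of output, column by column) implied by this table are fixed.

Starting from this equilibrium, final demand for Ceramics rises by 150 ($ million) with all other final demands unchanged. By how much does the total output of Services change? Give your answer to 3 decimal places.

Technical coefficients a_ij = z_ij / X_j:
  a_11 = 126/280 = 0.45, a_21 = 70/280 = 0.25, a_31 = 14/280 = 0.05
  a_12 = 75/300 = 0.25, a_22 = 105/300 = 0.35, a_32 = 45/300 = 0.15
  a_13 = 75/250 = 0.30, a_23 = 12.5/250 = 0.05, a_33 = 50/250 = 0.20
I − A =
  [   0.55    -0.25    -0.30]
  [  -0.25     0.65    -0.05]
  [  -0.05    -0.15     0.80]
Cofactors of I−A, C_ij = (−1)^(i+j)·(minor ij) (rows/columns in the sector order above):
  C_11 = (0.65)(0.80) − (-0.05)(-0.15) = 0.5125
  C_12 = −[(-0.25)(0.80) − (-0.05)(-0.05)] = 0.2025
  C_13 = (-0.25)(-0.15) − (0.65)(-0.05) = 0.0700
  C_21 = −[(-0.25)(0.80) − (-0.30)(-0.15)] = 0.2450
  C_22 = (0.55)(0.80) − (-0.30)(-0.05) = 0.4250
  C_23 = −[(0.55)(-0.15) − (-0.25)(-0.05)] = 0.0950
  C_31 = (-0.25)(-0.05) − (-0.30)(0.65) = 0.2075
  C_32 = −[(0.55)(-0.05) − (-0.30)(-0.25)] = 0.1025
  C_33 = (0.55)(0.65) − (-0.25)(-0.25) = 0.2950
det(I−A) = Σ_j (I−A)_1j·C_1j = (0.55)(0.5125) + (-0.25)(0.2025) + (-0.30)(0.0700) = 0.21025
adj(I−A) = Cᵀ =
  [ 0.5125   0.2450   0.2075]
  [ 0.2025   0.4250   0.1025]
  [ 0.0700   0.0950   0.2950]
(I − A)⁻¹ = adj(I−A) / det(I−A) ≈
  [   2.4376     1.1653     0.9869]
  [   0.9631     2.0214     0.4875]
  [   0.3329     0.4518     1.4031]
Δx = (I − A)⁻¹ Δd with Δd having +150 in the Ceramics component and 0 elsewhere.
So Δx_2 = L_23 · (+150), where L_23 = adj(I−A)_23 / det(I−A) = 0.1025 / 0.21025.
Δx_2 = 0.1025 × (+150) / 0.21025 = 15.375 / 0.21025 ≈ 73.127.

Δx_2 = 73.127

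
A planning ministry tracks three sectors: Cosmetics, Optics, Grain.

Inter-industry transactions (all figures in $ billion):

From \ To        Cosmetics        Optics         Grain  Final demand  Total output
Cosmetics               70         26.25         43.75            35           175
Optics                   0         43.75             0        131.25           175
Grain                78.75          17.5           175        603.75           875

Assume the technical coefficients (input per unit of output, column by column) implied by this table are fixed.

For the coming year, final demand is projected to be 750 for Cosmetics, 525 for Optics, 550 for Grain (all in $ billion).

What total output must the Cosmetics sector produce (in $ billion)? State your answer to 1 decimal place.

Technical coefficients a_ij = z_ij / X_j:
  a_11 = 70/175 = 0.40, a_21 = 0/175 = 0.00, a_31 = 78.75/175 = 0.45
  a_12 = 26.25/175 = 0.15, a_22 = 43.75/175 = 0.25, a_32 = 17.5/175 = 0.10
  a_13 = 43.75/875 = 0.05, a_23 = 0/875 = 0.00, a_33 = 175/875 = 0.20
I − A =
  [   0.60    -0.15    -0.05]
  [   0.00     0.75     0.00]
  [  -0.45    -0.10     0.80]
Cofactors of I−A, C_ij = (−1)^(i+j)·(minor ij) (rows/columns in the sector order above):
  C_11 = (0.75)(0.80) − (0.00)(-0.10) = 0.6000
  C_12 = −[(0.00)(0.80) − (0.00)(-0.45)] = 0.0000
  C_13 = (0.00)(-0.10) − (0.75)(-0.45) = 0.3375
  C_21 = −[(-0.15)(0.80) − (-0.05)(-0.10)] = 0.1250
  C_22 = (0.60)(0.80) − (-0.05)(-0.45) = 0.4575
  C_23 = −[(0.60)(-0.10) − (-0.15)(-0.45)] = 0.1275
  C_31 = (-0.15)(0.00) − (-0.05)(0.75) = 0.0375
  C_32 = −[(0.60)(0.00) − (-0.05)(0.00)] = 0.0000
  C_33 = (0.60)(0.75) − (-0.15)(0.00) = 0.4500
det(I−A) = Σ_j (I−A)_1j·C_1j = (0.60)(0.6000) + (-0.15)(0.0000) + (-0.05)(0.3375) = 0.343125
adj(I−A) = Cᵀ =
  [ 0.6000   0.1250   0.0375]
  [ 0.0000   0.4575   0.0000]
  [ 0.3375   0.1275   0.4500]
(I − A)⁻¹ = adj(I−A) / det(I−A) ≈
  [   1.7486     0.3643     0.1093]
  [   0.0000     1.3333     0.0000]
  [   0.9836     0.3716     1.3115]
x = (I − A)⁻¹ d = adj(I−A)·d / det(I−A), with det(I−A) = 0.343125:
  x_1 = (0.6000·750 + 0.1250·525 + 0.0375·550) / 0.343125 = 536.25 / 0.343125 ≈ 1562.8
  x_2 = (0.0000·750 + 0.4575·525 + 0.0000·550) / 0.343125 = 240.1875 / 0.343125 = 700.0
  x_3 = (0.3375·750 + 0.1275·525 + 0.4500·550) / 0.343125 = 567.5625 / 0.343125 ≈ 1654.1

x_1 = 1562.8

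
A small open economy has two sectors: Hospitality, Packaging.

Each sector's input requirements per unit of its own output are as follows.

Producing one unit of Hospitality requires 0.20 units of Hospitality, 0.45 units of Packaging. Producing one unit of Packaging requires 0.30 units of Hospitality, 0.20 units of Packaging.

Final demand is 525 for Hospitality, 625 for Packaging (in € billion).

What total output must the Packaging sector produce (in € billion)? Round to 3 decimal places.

x_2 = 1457.921

I − A =
  [   0.80    -0.30]
  [  -0.45     0.80]
det(I−A) = (0.80)(0.80) − (-0.30)(-0.45) = 0.5050
adj(I−A) = [[0.80, 0.30], [0.45, 0.80]]
(I − A)⁻¹ = adj(I−A) / det(I−A) ≈
  [   1.5842     0.5941]
  [   0.8911     1.5842]
x = (I − A)⁻¹ d = adj(I−A)·d / det(I−A), with det(I−A) = 0.5050:
  x_1 = (0.80·525 + 0.30·625) / 0.5050 = 607.50 / 0.5050 ≈ 1202.970
  x_2 = (0.45·525 + 0.80·625) / 0.5050 = 736.25 / 0.5050 ≈ 1457.921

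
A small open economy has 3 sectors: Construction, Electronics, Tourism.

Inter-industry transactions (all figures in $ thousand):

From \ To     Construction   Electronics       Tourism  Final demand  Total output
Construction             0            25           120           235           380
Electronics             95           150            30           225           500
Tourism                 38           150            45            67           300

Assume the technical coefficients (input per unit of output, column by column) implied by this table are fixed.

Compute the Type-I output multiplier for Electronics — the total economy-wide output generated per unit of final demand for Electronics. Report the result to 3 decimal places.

m_E = 2.576

Technical coefficients a_ij = z_ij / X_j:
  a_CC = 0/380 = 0.00, a_EC = 95/380 = 0.25, a_TC = 38/380 = 0.10
  a_CE = 25/500 = 0.05, a_EE = 150/500 = 0.30, a_TE = 150/500 = 0.30
  a_CT = 120/300 = 0.40, a_ET = 30/300 = 0.10, a_TT = 45/300 = 0.15
I − A =
  [   1.00    -0.05    -0.40]
  [  -0.25     0.70    -0.10]
  [  -0.10    -0.30     0.85]
Cofactors of I−A, C_ij = (−1)^(i+j)·(minor ij) (rows/columns in the sector order above):
  C_11 = (0.70)(0.85) − (-0.10)(-0.30) = 0.5650
  C_12 = −[(-0.25)(0.85) − (-0.10)(-0.10)] = 0.2225
  C_13 = (-0.25)(-0.30) − (0.70)(-0.10) = 0.1450
  C_21 = −[(-0.05)(0.85) − (-0.40)(-0.30)] = 0.1625
  C_22 = (1.00)(0.85) − (-0.40)(-0.10) = 0.8100
  C_23 = −[(1.00)(-0.30) − (-0.05)(-0.10)] = 0.3050
  C_31 = (-0.05)(-0.10) − (-0.40)(0.70) = 0.2850
  C_32 = −[(1.00)(-0.10) − (-0.40)(-0.25)] = 0.2000
  C_33 = (1.00)(0.70) − (-0.05)(-0.25) = 0.6875
det(I−A) = Σ_j (I−A)_1j·C_1j = (1.00)(0.5650) + (-0.05)(0.2225) + (-0.40)(0.1450) = 0.495875
adj(I−A) = Cᵀ =
  [ 0.5650   0.1625   0.2850]
  [ 0.2225   0.8100   0.2000]
  [ 0.1450   0.3050   0.6875]
(I − A)⁻¹ = adj(I−A) / det(I−A) ≈
  [   1.1394     0.3277     0.5747]
  [   0.4487     1.6335     0.4033]
  [   0.2924     0.6151     1.3864]
The output multiplier for sector j is the column-j sum of the Leontief inverse (I − A)⁻¹ = adj(I−A) / det(I−A).
Column E of adj(I−A): (0.1625, 0.8100, 0.3050); det(I−A) = 0.495875.
m_E = (0.1625 + 0.8100 + 0.3050) / 0.495875 = 1.2775 / 0.495875 ≈ 2.576.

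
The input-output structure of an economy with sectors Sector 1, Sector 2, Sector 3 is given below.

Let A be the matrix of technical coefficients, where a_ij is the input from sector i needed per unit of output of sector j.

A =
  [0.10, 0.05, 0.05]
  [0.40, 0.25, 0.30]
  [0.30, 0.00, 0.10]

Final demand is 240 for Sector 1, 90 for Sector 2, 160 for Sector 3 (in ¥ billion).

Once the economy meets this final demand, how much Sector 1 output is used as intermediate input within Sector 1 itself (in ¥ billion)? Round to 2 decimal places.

I − A =
  [   0.90    -0.05    -0.05]
  [  -0.40     0.75    -0.30]
  [  -0.30     0.00     0.90]
Cofactors of I−A, C_ij = (−1)^(i+j)·(minor ij) (rows/columns in the sector order above):
  C_11 = (0.75)(0.90) − (-0.30)(0.00) = 0.6750
  C_12 = −[(-0.40)(0.90) − (-0.30)(-0.30)] = 0.4500
  C_13 = (-0.40)(0.00) − (0.75)(-0.30) = 0.2250
  C_21 = −[(-0.05)(0.90) − (-0.05)(0.00)] = 0.0450
  C_22 = (0.90)(0.90) − (-0.05)(-0.30) = 0.7950
  C_23 = −[(0.90)(0.00) − (-0.05)(-0.30)] = 0.0150
  C_31 = (-0.05)(-0.30) − (-0.05)(0.75) = 0.0525
  C_32 = −[(0.90)(-0.30) − (-0.05)(-0.40)] = 0.2900
  C_33 = (0.90)(0.75) − (-0.05)(-0.40) = 0.6550
det(I−A) = Σ_j (I−A)_1j·C_1j = (0.90)(0.6750) + (-0.05)(0.4500) + (-0.05)(0.2250) = 0.57375
adj(I−A) = Cᵀ =
  [ 0.6750   0.0450   0.0525]
  [ 0.4500   0.7950   0.2900]
  [ 0.2250   0.0150   0.6550]
(I − A)⁻¹ = adj(I−A) / det(I−A) ≈
  [   1.1765     0.0784     0.0915]
  [   0.7843     1.3856     0.5054]
  [   0.3922     0.0261     1.1416]
First solve x = (I − A)⁻¹ d = adj(I−A)·d / det(I−A); in particular x_1 = (0.6750·240 + 0.0450·90 + 0.0525·160) / 0.57375 = 174.45 / 0.57375 ≈ 304.0523.
Intermediate flow from 1 to 1: z_11 = a_11 · x_1 = 0.10 × 174.45 / 0.57375 = 17.445 / 0.57375 ≈ 30.41.

z_11 = 30.41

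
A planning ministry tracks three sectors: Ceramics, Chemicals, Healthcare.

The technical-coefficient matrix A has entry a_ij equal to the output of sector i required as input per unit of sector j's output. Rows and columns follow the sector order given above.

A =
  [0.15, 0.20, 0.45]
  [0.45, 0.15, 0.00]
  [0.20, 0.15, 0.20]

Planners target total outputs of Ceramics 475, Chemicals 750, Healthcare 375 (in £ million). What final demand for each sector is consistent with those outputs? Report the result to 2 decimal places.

I − A =
  [   0.85    -0.20    -0.45]
  [  -0.45     0.85     0.00]
  [  -0.20    -0.15     0.80]
d = (I − A) x:
  d_1 = (+0.85)·475 + (-0.20)·750 + (-0.45)·375 = 85.00
  d_2 = (-0.45)·475 + (+0.85)·750 + (+0.00)·375 = 423.75
  d_3 = (-0.20)·475 + (-0.15)·750 + (+0.80)·375 = 92.50

d_1 = 85.00, d_2 = 423.75, d_3 = 92.50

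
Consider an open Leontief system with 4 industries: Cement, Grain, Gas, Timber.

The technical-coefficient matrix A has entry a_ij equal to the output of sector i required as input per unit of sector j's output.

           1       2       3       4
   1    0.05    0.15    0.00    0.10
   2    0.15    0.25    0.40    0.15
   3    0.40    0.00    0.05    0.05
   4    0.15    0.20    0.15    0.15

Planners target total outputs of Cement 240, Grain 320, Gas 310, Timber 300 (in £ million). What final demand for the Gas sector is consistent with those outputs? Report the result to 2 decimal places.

d_3 = 183.50

I − A =
  [   0.95    -0.15     0.00    -0.10]
  [  -0.15     0.75    -0.40    -0.15]
  [  -0.40     0.00     0.95    -0.05]
  [  -0.15    -0.20    -0.15     0.85]
d = (I − A) x:
  d_1 = (+0.95)·240 + (-0.15)·320 + (+0.00)·310 + (-0.10)·300 = 150.00
  d_2 = (-0.15)·240 + (+0.75)·320 + (-0.40)·310 + (-0.15)·300 = 35.00
  d_3 = (-0.40)·240 + (+0.00)·320 + (+0.95)·310 + (-0.05)·300 = 183.50
  d_4 = (-0.15)·240 + (-0.20)·320 + (-0.15)·310 + (+0.85)·300 = 108.50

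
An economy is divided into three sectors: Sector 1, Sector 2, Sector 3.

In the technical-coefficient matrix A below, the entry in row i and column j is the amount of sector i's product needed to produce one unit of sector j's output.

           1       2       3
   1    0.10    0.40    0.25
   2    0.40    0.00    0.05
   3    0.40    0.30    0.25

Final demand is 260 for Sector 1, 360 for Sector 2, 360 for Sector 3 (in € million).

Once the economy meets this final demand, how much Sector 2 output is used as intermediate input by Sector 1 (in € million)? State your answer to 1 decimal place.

I − A =
  [   0.90    -0.40    -0.25]
  [  -0.40     1.00    -0.05]
  [  -0.40    -0.30     0.75]
Cofactors of I−A, C_ij = (−1)^(i+j)·(minor ij) (rows/columns in the sector order above):
  C_11 = (1.00)(0.75) − (-0.05)(-0.30) = 0.7350
  C_12 = −[(-0.40)(0.75) − (-0.05)(-0.40)] = 0.3200
  C_13 = (-0.40)(-0.30) − (1.00)(-0.40) = 0.5200
  C_21 = −[(-0.40)(0.75) − (-0.25)(-0.30)] = 0.3750
  C_22 = (0.90)(0.75) − (-0.25)(-0.40) = 0.5750
  C_23 = −[(0.90)(-0.30) − (-0.40)(-0.40)] = 0.4300
  C_31 = (-0.40)(-0.05) − (-0.25)(1.00) = 0.2700
  C_32 = −[(0.90)(-0.05) − (-0.25)(-0.40)] = 0.1450
  C_33 = (0.90)(1.00) − (-0.40)(-0.40) = 0.7400
det(I−A) = Σ_j (I−A)_1j·C_1j = (0.90)(0.7350) + (-0.40)(0.3200) + (-0.25)(0.5200) = 0.4035
adj(I−A) = Cᵀ =
  [ 0.7350   0.3750   0.2700]
  [ 0.3200   0.5750   0.1450]
  [ 0.5200   0.4300   0.7400]
(I − A)⁻¹ = adj(I−A) / det(I−A) ≈
  [   1.8216     0.9294     0.6691]
  [   0.7931     1.4250     0.3594]
  [   1.2887     1.0657     1.8340]
First solve x = (I − A)⁻¹ d = adj(I−A)·d / det(I−A); in particular x_1 = (0.7350·260 + 0.3750·360 + 0.2700·360) / 0.4035 = 423.30 / 0.4035 ≈ 1049.071.
Intermediate flow from 2 to 1: z_21 = a_21 · x_1 = 0.40 × 423.30 / 0.4035 = 169.32 / 0.4035 ≈ 419.6.

z_21 = 419.6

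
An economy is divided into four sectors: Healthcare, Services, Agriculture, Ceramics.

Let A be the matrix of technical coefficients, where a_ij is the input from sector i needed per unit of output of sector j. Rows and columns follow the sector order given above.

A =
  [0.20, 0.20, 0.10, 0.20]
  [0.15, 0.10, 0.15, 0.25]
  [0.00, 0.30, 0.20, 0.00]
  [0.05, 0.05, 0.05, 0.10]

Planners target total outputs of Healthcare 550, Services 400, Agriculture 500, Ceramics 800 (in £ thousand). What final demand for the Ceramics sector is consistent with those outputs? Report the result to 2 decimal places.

d_C = 647.50

I − A =
  [   0.80    -0.20    -0.10    -0.20]
  [  -0.15     0.90    -0.15    -0.25]
  [   0.00    -0.30     0.80     0.00]
  [  -0.05    -0.05    -0.05     0.90]
d = (I − A) x:
  d_H = (+0.80)·550 + (-0.20)·400 + (-0.10)·500 + (-0.20)·800 = 150.00
  d_S = (-0.15)·550 + (+0.90)·400 + (-0.15)·500 + (-0.25)·800 = 2.50
  d_A = (+0.00)·550 + (-0.30)·400 + (+0.80)·500 + (+0.00)·800 = 280.00
  d_C = (-0.05)·550 + (-0.05)·400 + (-0.05)·500 + (+0.90)·800 = 647.50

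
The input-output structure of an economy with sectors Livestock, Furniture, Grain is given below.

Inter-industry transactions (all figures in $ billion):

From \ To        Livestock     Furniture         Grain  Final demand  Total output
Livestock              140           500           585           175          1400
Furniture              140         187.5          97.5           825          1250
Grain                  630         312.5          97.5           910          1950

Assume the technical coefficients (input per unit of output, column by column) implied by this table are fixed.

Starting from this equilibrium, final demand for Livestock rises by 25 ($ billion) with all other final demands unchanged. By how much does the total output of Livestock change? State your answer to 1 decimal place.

Δx_L = 36.4

Technical coefficients a_ij = z_ij / X_j:
  a_LL = 140/1400 = 0.10, a_FL = 140/1400 = 0.10, a_GL = 630/1400 = 0.45
  a_LF = 500/1250 = 0.40, a_FF = 187.5/1250 = 0.15, a_GF = 312.5/1250 = 0.25
  a_LG = 585/1950 = 0.30, a_FG = 97.5/1950 = 0.05, a_GG = 97.5/1950 = 0.05
I − A =
  [   0.90    -0.40    -0.30]
  [  -0.10     0.85    -0.05]
  [  -0.45    -0.25     0.95]
Cofactors of I−A, C_ij = (−1)^(i+j)·(minor ij) (rows/columns in the sector order above):
  C_11 = (0.85)(0.95) − (-0.05)(-0.25) = 0.7950
  C_12 = −[(-0.10)(0.95) − (-0.05)(-0.45)] = 0.1175
  C_13 = (-0.10)(-0.25) − (0.85)(-0.45) = 0.4075
  C_21 = −[(-0.40)(0.95) − (-0.30)(-0.25)] = 0.4550
  C_22 = (0.90)(0.95) − (-0.30)(-0.45) = 0.7200
  C_23 = −[(0.90)(-0.25) − (-0.40)(-0.45)] = 0.4050
  C_31 = (-0.40)(-0.05) − (-0.30)(0.85) = 0.2750
  C_32 = −[(0.90)(-0.05) − (-0.30)(-0.10)] = 0.0750
  C_33 = (0.90)(0.85) − (-0.40)(-0.10) = 0.7250
det(I−A) = Σ_j (I−A)_1j·C_1j = (0.90)(0.7950) + (-0.40)(0.1175) + (-0.30)(0.4075) = 0.54625
adj(I−A) = Cᵀ =
  [ 0.7950   0.4550   0.2750]
  [ 0.1175   0.7200   0.0750]
  [ 0.4075   0.4050   0.7250]
(I − A)⁻¹ = adj(I−A) / det(I−A) ≈
  [   1.4554     0.8330     0.5034]
  [   0.2151     1.3181     0.1373]
  [   0.7460     0.7414     1.3272]
Δx = (I − A)⁻¹ Δd with Δd having +25 in the Livestock component and 0 elsewhere.
So Δx_L = L_LL · (+25), where L_LL = adj(I−A)_LL / det(I−A) = 0.7950 / 0.54625.
Δx_L = 0.7950 × (+25) / 0.54625 = 19.875 / 0.54625 ≈ 36.4.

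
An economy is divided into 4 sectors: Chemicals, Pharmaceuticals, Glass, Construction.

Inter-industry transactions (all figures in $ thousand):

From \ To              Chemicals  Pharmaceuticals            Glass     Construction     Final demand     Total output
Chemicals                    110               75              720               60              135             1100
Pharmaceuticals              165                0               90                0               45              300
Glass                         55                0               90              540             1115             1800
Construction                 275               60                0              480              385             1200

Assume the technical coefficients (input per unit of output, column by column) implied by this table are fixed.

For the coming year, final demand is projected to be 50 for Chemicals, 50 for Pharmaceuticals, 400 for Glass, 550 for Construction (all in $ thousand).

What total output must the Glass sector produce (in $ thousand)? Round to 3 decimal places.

x_3 = 1048.361

Technical coefficients a_ij = z_ij / X_j:
  a_11 = 110/1100 = 0.10, a_21 = 165/1100 = 0.15, a_31 = 55/1100 = 0.05, a_41 = 275/1100 = 0.25
  a_12 = 75/300 = 0.25, a_22 = 0/300 = 0.00, a_32 = 0/300 = 0.00, a_42 = 60/300 = 0.20
  a_13 = 720/1800 = 0.40, a_23 = 90/1800 = 0.05, a_33 = 90/1800 = 0.05, a_43 = 0/1800 = 0.00
  a_14 = 60/1200 = 0.05, a_24 = 0/1200 = 0.00, a_34 = 540/1200 = 0.45, a_44 = 480/1200 = 0.40
I − A =
  [   0.90    -0.25    -0.40    -0.05]
  [  -0.15     1.00    -0.05     0.00]
  [  -0.05     0.00     0.95    -0.45]
  [  -0.25    -0.20     0.00     0.60]
Compute the cofactors C_ij = (−1)^(i+j)·(3×3 minor ij) of I−A; the adjugate is their transpose:
adj(I−A) = Cᵀ =
  [ 0.565500   0.188000   0.248000   0.233125]
  [ 0.092625   0.444125   0.062375   0.054500]
  [ 0.156000   0.117125   0.503500   0.390625]
  [ 0.266500   0.226375   0.124125   0.798750]
det(I−A) = Σ_j (I−A)_1j·C_1j = (0.90)(0.565500) + (-0.25)(0.092625) + (-0.40)(0.156000) + (-0.05)(0.266500) = 0.41006875
(I − A)⁻¹ = adj(I−A) / det(I−A) ≈
  [   1.3790     0.4585     0.6048     0.5685]
  [   0.2259     1.0831     0.1521     0.1329]
  [   0.3804     0.2856     1.2278     0.9526]
  [   0.6499     0.5520     0.3027     1.9478]
x = (I − A)⁻¹ d = adj(I−A)·d / det(I−A), with det(I−A) = 0.41006875:
  x_1 = (0.565500·50 + 0.188000·50 + 0.248000·400 + 0.233125·550) / 0.41006875 = 265.09375 / 0.41006875 ≈ 646.462
  x_2 = (0.092625·50 + 0.444125·50 + 0.062375·400 + 0.054500·550) / 0.41006875 = 81.7625 / 0.41006875 ≈ 199.387
  x_3 = (0.156000·50 + 0.117125·50 + 0.503500·400 + 0.390625·550) / 0.41006875 = 429.90 / 0.41006875 ≈ 1048.361
  x_4 = (0.266500·50 + 0.226375·50 + 0.124125·400 + 0.798750·550) / 0.41006875 = 513.60625 / 0.41006875 ≈ 1252.488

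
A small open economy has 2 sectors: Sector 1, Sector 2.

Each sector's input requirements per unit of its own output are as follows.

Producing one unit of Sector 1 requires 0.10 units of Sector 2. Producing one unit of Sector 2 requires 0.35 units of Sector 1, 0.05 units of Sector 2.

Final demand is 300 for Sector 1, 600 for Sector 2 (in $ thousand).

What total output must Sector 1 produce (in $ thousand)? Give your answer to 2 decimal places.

I − A =
  [   1.00    -0.35]
  [  -0.10     0.95]
det(I−A) = (1.00)(0.95) − (-0.35)(-0.10) = 0.9150
adj(I−A) = [[0.95, 0.35], [0.10, 1.00]]
(I − A)⁻¹ = adj(I−A) / det(I−A) ≈
  [   1.0383     0.3825]
  [   0.1093     1.0929]
x = (I − A)⁻¹ d = adj(I−A)·d / det(I−A), with det(I−A) = 0.9150:
  x_1 = (0.95·300 + 0.35·600) / 0.9150 = 495.00 / 0.9150 ≈ 540.98
  x_2 = (0.10·300 + 1.00·600) / 0.9150 = 630.00 / 0.9150 ≈ 688.52

x_1 = 540.98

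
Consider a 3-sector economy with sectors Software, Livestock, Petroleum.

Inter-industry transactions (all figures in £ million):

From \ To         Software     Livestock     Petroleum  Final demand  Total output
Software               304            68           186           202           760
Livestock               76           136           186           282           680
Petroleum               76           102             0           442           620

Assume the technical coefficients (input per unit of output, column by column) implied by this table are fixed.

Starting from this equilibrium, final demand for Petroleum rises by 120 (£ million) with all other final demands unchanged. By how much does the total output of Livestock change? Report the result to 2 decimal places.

Technical coefficients a_ij = z_ij / X_j:
  a_11 = 304/760 = 0.40, a_21 = 76/760 = 0.10, a_31 = 76/760 = 0.10
  a_12 = 68/680 = 0.10, a_22 = 136/680 = 0.20, a_32 = 102/680 = 0.15
  a_13 = 186/620 = 0.30, a_23 = 186/620 = 0.30, a_33 = 0/620 = 0.00
I − A =
  [   0.60    -0.10    -0.30]
  [  -0.10     0.80    -0.30]
  [  -0.10    -0.15     1.00]
Cofactors of I−A, C_ij = (−1)^(i+j)·(minor ij) (rows/columns in the sector order above):
  C_11 = (0.80)(1.00) − (-0.30)(-0.15) = 0.7550
  C_12 = −[(-0.10)(1.00) − (-0.30)(-0.10)] = 0.1300
  C_13 = (-0.10)(-0.15) − (0.80)(-0.10) = 0.0950
  C_21 = −[(-0.10)(1.00) − (-0.30)(-0.15)] = 0.1450
  C_22 = (0.60)(1.00) − (-0.30)(-0.10) = 0.5700
  C_23 = −[(0.60)(-0.15) − (-0.10)(-0.10)] = 0.1000
  C_31 = (-0.10)(-0.30) − (-0.30)(0.80) = 0.2700
  C_32 = −[(0.60)(-0.30) − (-0.30)(-0.10)] = 0.2100
  C_33 = (0.60)(0.80) − (-0.10)(-0.10) = 0.4700
det(I−A) = Σ_j (I−A)_1j·C_1j = (0.60)(0.7550) + (-0.10)(0.1300) + (-0.30)(0.0950) = 0.4115
adj(I−A) = Cᵀ =
  [ 0.7550   0.1450   0.2700]
  [ 0.1300   0.5700   0.2100]
  [ 0.0950   0.1000   0.4700]
(I − A)⁻¹ = adj(I−A) / det(I−A) ≈
  [   1.8348     0.3524     0.6561]
  [   0.3159     1.3852     0.5103]
  [   0.2309     0.2430     1.1422]
Δx = (I − A)⁻¹ Δd with Δd having +120 in the Petroleum component and 0 elsewhere.
So Δx_2 = L_23 · (+120), where L_23 = adj(I−A)_23 / det(I−A) = 0.2100 / 0.4115.
Δx_2 = 0.2100 × (+120) / 0.4115 = 25.20 / 0.4115 ≈ 61.24.

Δx_2 = 61.24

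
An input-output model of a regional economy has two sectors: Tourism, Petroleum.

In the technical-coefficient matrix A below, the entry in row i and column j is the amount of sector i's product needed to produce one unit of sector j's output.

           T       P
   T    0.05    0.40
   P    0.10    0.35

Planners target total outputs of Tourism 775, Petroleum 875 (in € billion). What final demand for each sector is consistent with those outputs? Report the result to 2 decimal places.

I − A =
  [   0.95    -0.40]
  [  -0.10     0.65]
d = (I − A) x:
  d_T = (+0.95)·775 + (-0.40)·875 = 386.25
  d_P = (-0.10)·775 + (+0.65)·875 = 491.25

d_T = 386.25, d_P = 491.25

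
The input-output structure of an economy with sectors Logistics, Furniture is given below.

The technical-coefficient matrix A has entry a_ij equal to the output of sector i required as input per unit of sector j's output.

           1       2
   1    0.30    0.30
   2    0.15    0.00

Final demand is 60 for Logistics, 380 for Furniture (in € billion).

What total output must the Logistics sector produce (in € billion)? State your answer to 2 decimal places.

I − A =
  [   0.70    -0.30]
  [  -0.15     1.00]
det(I−A) = (0.70)(1.00) − (-0.30)(-0.15) = 0.6550
adj(I−A) = [[1.00, 0.30], [0.15, 0.70]]
(I − A)⁻¹ = adj(I−A) / det(I−A) ≈
  [   1.5267     0.4580]
  [   0.2290     1.0687]
x = (I − A)⁻¹ d = adj(I−A)·d / det(I−A), with det(I−A) = 0.6550:
  x_1 = (1.00·60 + 0.30·380) / 0.6550 = 174.00 / 0.6550 ≈ 265.65
  x_2 = (0.15·60 + 0.70·380) / 0.6550 = 275.00 / 0.6550 ≈ 419.85

x_1 = 265.65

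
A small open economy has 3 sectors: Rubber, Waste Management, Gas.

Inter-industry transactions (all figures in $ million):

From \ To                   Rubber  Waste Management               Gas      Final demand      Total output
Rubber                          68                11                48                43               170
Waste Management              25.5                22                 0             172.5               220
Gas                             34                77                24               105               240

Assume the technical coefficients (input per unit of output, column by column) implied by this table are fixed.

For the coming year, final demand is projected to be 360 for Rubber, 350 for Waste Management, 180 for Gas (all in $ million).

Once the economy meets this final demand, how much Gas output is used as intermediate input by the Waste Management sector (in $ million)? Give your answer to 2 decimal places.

z_GW = 185.21

Technical coefficients a_ij = z_ij / X_j:
  a_RR = 68/170 = 0.40, a_WR = 25.5/170 = 0.15, a_GR = 34/170 = 0.20
  a_RW = 11/220 = 0.05, a_WW = 22/220 = 0.10, a_GW = 77/220 = 0.35
  a_RG = 48/240 = 0.20, a_WG = 0/240 = 0.00, a_GG = 24/240 = 0.10
I − A =
  [   0.60    -0.05    -0.20]
  [  -0.15     0.90     0.00]
  [  -0.20    -0.35     0.90]
Cofactors of I−A, C_ij = (−1)^(i+j)·(minor ij) (rows/columns in the sector order above):
  C_11 = (0.90)(0.90) − (0.00)(-0.35) = 0.8100
  C_12 = −[(-0.15)(0.90) − (0.00)(-0.20)] = 0.1350
  C_13 = (-0.15)(-0.35) − (0.90)(-0.20) = 0.2325
  C_21 = −[(-0.05)(0.90) − (-0.20)(-0.35)] = 0.1150
  C_22 = (0.60)(0.90) − (-0.20)(-0.20) = 0.5000
  C_23 = −[(0.60)(-0.35) − (-0.05)(-0.20)] = 0.2200
  C_31 = (-0.05)(0.00) − (-0.20)(0.90) = 0.1800
  C_32 = −[(0.60)(0.00) − (-0.20)(-0.15)] = 0.0300
  C_33 = (0.60)(0.90) − (-0.05)(-0.15) = 0.5325
det(I−A) = Σ_j (I−A)_1j·C_1j = (0.60)(0.8100) + (-0.05)(0.1350) + (-0.20)(0.2325) = 0.43275
adj(I−A) = Cᵀ =
  [ 0.8100   0.1150   0.1800]
  [ 0.1350   0.5000   0.0300]
  [ 0.2325   0.2200   0.5325]
(I − A)⁻¹ = adj(I−A) / det(I−A) ≈
  [   1.8718     0.2657     0.4159]
  [   0.3120     1.1554     0.0693]
  [   0.5373     0.5084     1.2305]
First solve x = (I − A)⁻¹ d = adj(I−A)·d / det(I−A); in particular x_W = (0.1350·360 + 0.5000·350 + 0.0300·180) / 0.43275 = 229.00 / 0.43275 ≈ 529.1739.
Intermediate flow from G to W: z_GW = a_GW · x_W = 0.35 × 229.00 / 0.43275 = 80.15 / 0.43275 ≈ 185.21.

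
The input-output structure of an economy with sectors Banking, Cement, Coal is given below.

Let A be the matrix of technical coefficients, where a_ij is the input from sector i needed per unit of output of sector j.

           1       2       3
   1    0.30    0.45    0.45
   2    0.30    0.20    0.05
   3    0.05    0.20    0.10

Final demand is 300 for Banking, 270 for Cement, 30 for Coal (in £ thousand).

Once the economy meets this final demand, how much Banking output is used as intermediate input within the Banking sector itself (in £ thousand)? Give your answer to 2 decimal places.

I − A =
  [   0.70    -0.45    -0.45]
  [  -0.30     0.80    -0.05]
  [  -0.05    -0.20     0.90]
Cofactors of I−A, C_ij = (−1)^(i+j)·(minor ij) (rows/columns in the sector order above):
  C_11 = (0.80)(0.90) − (-0.05)(-0.20) = 0.7100
  C_12 = −[(-0.30)(0.90) − (-0.05)(-0.05)] = 0.2725
  C_13 = (-0.30)(-0.20) − (0.80)(-0.05) = 0.1000
  C_21 = −[(-0.45)(0.90) − (-0.45)(-0.20)] = 0.4950
  C_22 = (0.70)(0.90) − (-0.45)(-0.05) = 0.6075
  C_23 = −[(0.70)(-0.20) − (-0.45)(-0.05)] = 0.1625
  C_31 = (-0.45)(-0.05) − (-0.45)(0.80) = 0.3825
  C_32 = −[(0.70)(-0.05) − (-0.45)(-0.30)] = 0.1700
  C_33 = (0.70)(0.80) − (-0.45)(-0.30) = 0.4250
det(I−A) = Σ_j (I−A)_1j·C_1j = (0.70)(0.7100) + (-0.45)(0.2725) + (-0.45)(0.1000) = 0.329375
adj(I−A) = Cᵀ =
  [ 0.7100   0.4950   0.3825]
  [ 0.2725   0.6075   0.1700]
  [ 0.1000   0.1625   0.4250]
(I − A)⁻¹ = adj(I−A) / det(I−A) ≈
  [   2.1556     1.5028     1.1613]
  [   0.8273     1.8444     0.5161]
  [   0.3036     0.4934     1.2903]
First solve x = (I − A)⁻¹ d = adj(I−A)·d / det(I−A); in particular x_1 = (0.7100·300 + 0.4950·270 + 0.3825·30) / 0.329375 = 358.125 / 0.329375 ≈ 1087.2865.
Intermediate flow from 1 to 1: z_11 = a_11 · x_1 = 0.30 × 358.125 / 0.329375 = 107.4375 / 0.329375 ≈ 326.19.

z_11 = 326.19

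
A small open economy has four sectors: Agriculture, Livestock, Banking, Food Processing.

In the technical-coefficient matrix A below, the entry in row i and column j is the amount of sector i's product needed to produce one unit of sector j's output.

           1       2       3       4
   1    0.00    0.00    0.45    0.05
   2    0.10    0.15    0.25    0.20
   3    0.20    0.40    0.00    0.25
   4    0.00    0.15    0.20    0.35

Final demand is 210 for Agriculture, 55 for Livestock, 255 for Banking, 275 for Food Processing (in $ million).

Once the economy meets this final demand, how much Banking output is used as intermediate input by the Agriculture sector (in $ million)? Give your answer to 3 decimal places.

z_31 = 122.047

I − A =
  [   1.00     0.00    -0.45    -0.05]
  [  -0.10     0.85    -0.25    -0.20]
  [  -0.20    -0.40     1.00    -0.25]
  [   0.00    -0.15    -0.20     0.65]
Compute the cofactors C_ij = (−1)^(i+j)·(3×3 minor ij) of I−A; the adjugate is their transpose:
adj(I−A) = Cᵀ =
  [ 0.389625   0.145375   0.245500   0.169125]
  [ 0.100500   0.539500   0.232750   0.263250]
  [ 0.134250   0.299000   0.521750   0.303000]
  [ 0.064500   0.216500   0.214250   0.655500]
det(I−A) = Σ_j (I−A)_1j·C_1j = (1.00)(0.389625) + (0.00)(0.100500) + (-0.45)(0.134250) + (-0.05)(0.064500) = 0.3259875
(I − A)⁻¹ = adj(I−A) / det(I−A) ≈
  [   1.1952     0.4460     0.7531     0.5188]
  [   0.3083     1.6550     0.7140     0.8075]
  [   0.4118     0.9172     1.6005     0.9295]
  [   0.1979     0.6641     0.6572     2.0108]
First solve x = (I − A)⁻¹ d = adj(I−A)·d / det(I−A); in particular x_1 = (0.389625·210 + 0.145375·55 + 0.245500·255 + 0.169125·275) / 0.3259875 = 198.92875 / 0.3259875 ≈ 610.23429.
Intermediate flow from 3 to 1: z_31 = a_31 · x_1 = 0.20 × 198.92875 / 0.3259875 = 39.78575 / 0.3259875 ≈ 122.047.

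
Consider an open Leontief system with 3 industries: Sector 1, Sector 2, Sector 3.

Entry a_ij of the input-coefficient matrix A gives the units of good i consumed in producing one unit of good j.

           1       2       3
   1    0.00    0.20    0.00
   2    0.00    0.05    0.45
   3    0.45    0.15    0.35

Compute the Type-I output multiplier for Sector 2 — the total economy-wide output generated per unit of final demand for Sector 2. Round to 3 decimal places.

I − A =
  [   1.00    -0.20     0.00]
  [   0.00     0.95    -0.45]
  [  -0.45    -0.15     0.65]
Cofactors of I−A, C_ij = (−1)^(i+j)·(minor ij) (rows/columns in the sector order above):
  C_11 = (0.95)(0.65) − (-0.45)(-0.15) = 0.5500
  C_12 = −[(0.00)(0.65) − (-0.45)(-0.45)] = 0.2025
  C_13 = (0.00)(-0.15) − (0.95)(-0.45) = 0.4275
  C_21 = −[(-0.20)(0.65) − (0.00)(-0.15)] = 0.1300
  C_22 = (1.00)(0.65) − (0.00)(-0.45) = 0.6500
  C_23 = −[(1.00)(-0.15) − (-0.20)(-0.45)] = 0.2400
  C_31 = (-0.20)(-0.45) − (0.00)(0.95) = 0.0900
  C_32 = −[(1.00)(-0.45) − (0.00)(0.00)] = 0.4500
  C_33 = (1.00)(0.95) − (-0.20)(0.00) = 0.9500
det(I−A) = Σ_j (I−A)_1j·C_1j = (1.00)(0.5500) + (-0.20)(0.2025) + (0.00)(0.4275) = 0.5095
adj(I−A) = Cᵀ =
  [ 0.5500   0.1300   0.0900]
  [ 0.2025   0.6500   0.4500]
  [ 0.4275   0.2400   0.9500]
(I − A)⁻¹ = adj(I−A) / det(I−A) ≈
  [   1.0795     0.2552     0.1766]
  [   0.3974     1.2758     0.8832]
  [   0.8391     0.4711     1.8646]
The output multiplier for sector j is the column-j sum of the Leontief inverse (I − A)⁻¹ = adj(I−A) / det(I−A).
Column 2 of adj(I−A): (0.1300, 0.6500, 0.2400); det(I−A) = 0.5095.
m_2 = (0.1300 + 0.6500 + 0.2400) / 0.5095 = 1.02 / 0.5095 ≈ 2.002.

m_2 = 2.002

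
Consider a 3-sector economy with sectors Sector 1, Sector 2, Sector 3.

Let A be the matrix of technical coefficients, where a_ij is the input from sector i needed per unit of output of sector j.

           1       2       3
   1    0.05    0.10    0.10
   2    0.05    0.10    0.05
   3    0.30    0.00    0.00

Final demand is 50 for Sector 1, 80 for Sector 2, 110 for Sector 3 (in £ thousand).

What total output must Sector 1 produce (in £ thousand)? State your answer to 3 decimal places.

I − A =
  [   0.95    -0.10    -0.10]
  [  -0.05     0.90    -0.05]
  [  -0.30     0.00     1.00]
Cofactors of I−A, C_ij = (−1)^(i+j)·(minor ij) (rows/columns in the sector order above):
  C_11 = (0.90)(1.00) − (-0.05)(0.00) = 0.9000
  C_12 = −[(-0.05)(1.00) − (-0.05)(-0.30)] = 0.0650
  C_13 = (-0.05)(0.00) − (0.90)(-0.30) = 0.2700
  C_21 = −[(-0.10)(1.00) − (-0.10)(0.00)] = 0.1000
  C_22 = (0.95)(1.00) − (-0.10)(-0.30) = 0.9200
  C_23 = −[(0.95)(0.00) − (-0.10)(-0.30)] = 0.0300
  C_31 = (-0.10)(-0.05) − (-0.10)(0.90) = 0.0950
  C_32 = −[(0.95)(-0.05) − (-0.10)(-0.05)] = 0.0525
  C_33 = (0.95)(0.90) − (-0.10)(-0.05) = 0.8500
det(I−A) = Σ_j (I−A)_1j·C_1j = (0.95)(0.9000) + (-0.10)(0.0650) + (-0.10)(0.2700) = 0.8215
adj(I−A) = Cᵀ =
  [ 0.9000   0.1000   0.0950]
  [ 0.0650   0.9200   0.0525]
  [ 0.2700   0.0300   0.8500]
(I − A)⁻¹ = adj(I−A) / det(I−A) ≈
  [   1.0956     0.1217     0.1156]
  [   0.0791     1.1199     0.0639]
  [   0.3287     0.0365     1.0347]
x = (I − A)⁻¹ d = adj(I−A)·d / det(I−A), with det(I−A) = 0.8215:
  x_1 = (0.9000·50 + 0.1000·80 + 0.0950·110) / 0.8215 = 63.45 / 0.8215 ≈ 77.237
  x_2 = (0.0650·50 + 0.9200·80 + 0.0525·110) / 0.8215 = 82.625 / 0.8215 ≈ 100.578
  x_3 = (0.2700·50 + 0.0300·80 + 0.8500·110) / 0.8215 = 109.40 / 0.8215 ≈ 133.171

x_1 = 77.237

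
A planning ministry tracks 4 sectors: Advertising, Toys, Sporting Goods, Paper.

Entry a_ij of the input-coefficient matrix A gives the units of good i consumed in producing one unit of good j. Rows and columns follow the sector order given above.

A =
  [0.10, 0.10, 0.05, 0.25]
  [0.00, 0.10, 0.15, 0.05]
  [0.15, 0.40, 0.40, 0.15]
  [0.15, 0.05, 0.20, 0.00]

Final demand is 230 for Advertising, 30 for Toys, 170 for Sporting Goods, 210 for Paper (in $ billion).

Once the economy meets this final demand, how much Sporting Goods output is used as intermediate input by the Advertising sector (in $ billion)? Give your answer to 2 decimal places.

I − A =
  [   0.90    -0.10    -0.05    -0.25]
  [   0.00     0.90    -0.15    -0.05]
  [  -0.15    -0.40     0.60    -0.15]
  [  -0.15    -0.05    -0.20     1.00]
Compute the cofactors C_ij = (−1)^(i+j)·(3×3 minor ij) of I−A; the adjugate is their transpose:
adj(I−A) = Cᵀ =
  [ 0.446375   0.104875   0.107750   0.133000]
  [ 0.031875   0.474375   0.138750   0.052500]
  [ 0.157875   0.370875   0.773250   0.174000]
  [ 0.100125   0.113625   0.177750   0.423000]
det(I−A) = Σ_j (I−A)_1j·C_1j = (0.90)(0.446375) + (-0.10)(0.031875) + (-0.05)(0.157875) + (-0.25)(0.100125) = 0.365625
(I − A)⁻¹ = adj(I−A) / det(I−A) ≈
  [   1.2209     0.2868     0.2947     0.3638]
  [   0.0872     1.2974     0.3795     0.1436]
  [   0.4318     1.0144     2.1149     0.4759]
  [   0.2738     0.3108     0.4862     1.1569]
First solve x = (I − A)⁻¹ d = adj(I−A)·d / det(I−A); in particular x_1 = (0.446375·230 + 0.104875·30 + 0.107750·170 + 0.133000·210) / 0.365625 = 152.06 / 0.365625 ≈ 415.8906.
Intermediate flow from 3 to 1: z_31 = a_31 · x_1 = 0.15 × 152.06 / 0.365625 = 22.809 / 0.365625 ≈ 62.38.

z_31 = 62.38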